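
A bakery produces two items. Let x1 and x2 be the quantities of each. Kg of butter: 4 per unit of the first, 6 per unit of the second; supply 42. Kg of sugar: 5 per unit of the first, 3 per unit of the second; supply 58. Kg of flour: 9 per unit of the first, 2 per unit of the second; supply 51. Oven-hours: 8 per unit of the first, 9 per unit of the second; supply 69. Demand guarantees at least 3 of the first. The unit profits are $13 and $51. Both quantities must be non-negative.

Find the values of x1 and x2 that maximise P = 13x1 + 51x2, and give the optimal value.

Vertices and P = 13x1 + 51x2:
  (17/3, 0) → P = 221/3
  (3, 0) → P = 39
  (3, 5) → P = 294
  (321/65, 213/65) → P = 15036/65

x1 = 3, x2 = 5, maximum P = 294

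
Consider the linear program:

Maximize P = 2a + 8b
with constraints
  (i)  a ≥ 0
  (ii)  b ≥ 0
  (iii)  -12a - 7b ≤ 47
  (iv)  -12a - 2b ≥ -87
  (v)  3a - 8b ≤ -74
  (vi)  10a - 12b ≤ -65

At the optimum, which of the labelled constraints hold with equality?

(i) and (iv)

Feasible corners and P = 2a + 8b:
  (0, 87/2) → P = 348
  (0, 37/4) → P = 74
  (274/51, 383/34) → P = 5144/51

The maximum is at (0, 87/2). Substituting into each constraint, equality holds for (i) and (iv); the remaining constraints have slack.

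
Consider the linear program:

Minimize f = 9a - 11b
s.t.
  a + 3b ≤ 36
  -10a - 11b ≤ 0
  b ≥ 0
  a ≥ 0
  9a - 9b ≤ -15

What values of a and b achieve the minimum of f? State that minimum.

Extreme points and f = 9a - 11b:
  (0, 12) → f = -132
  (31/4, 113/12) → f = -203/6
  (0, 5/3) → f = -55/3

The optimum lies where a + 3b = 36 and a = 0.
Solving simultaneously gives a = 0, b = 12.

a = 0, b = 12, minimum f = -132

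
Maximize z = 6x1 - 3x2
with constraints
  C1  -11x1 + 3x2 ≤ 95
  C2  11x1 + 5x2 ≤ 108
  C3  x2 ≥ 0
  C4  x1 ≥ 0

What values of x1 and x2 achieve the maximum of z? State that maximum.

Feasible corners and z = 6x1 - 3x2:
  (108/11, 0) → z = 648/11
  (0, 108/5) → z = -324/5
  (0, 0) → z = 0

The optimum lies where 11x1 + 5x2 = 108 and x2 = 0.
Solving simultaneously gives x1 = 108/11, x2 = 0.

x1 = 108/11, x2 = 0, maximum z = 648/11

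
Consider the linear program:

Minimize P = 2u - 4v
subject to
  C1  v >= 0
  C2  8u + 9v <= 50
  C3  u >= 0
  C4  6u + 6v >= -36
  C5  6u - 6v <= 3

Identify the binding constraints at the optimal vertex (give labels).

C2 and C3

Extreme points and P = 2u - 4v:
  (0, 0) → P = 0
  (1/2, 0) → P = 1
  (0, 50/9) → P = -200/9
  (109/34, 46/17) → P = -75/17

The minimum is at (0, 50/9). Substituting into each constraint, equality holds for C2 and C3; the remaining constraints have slack.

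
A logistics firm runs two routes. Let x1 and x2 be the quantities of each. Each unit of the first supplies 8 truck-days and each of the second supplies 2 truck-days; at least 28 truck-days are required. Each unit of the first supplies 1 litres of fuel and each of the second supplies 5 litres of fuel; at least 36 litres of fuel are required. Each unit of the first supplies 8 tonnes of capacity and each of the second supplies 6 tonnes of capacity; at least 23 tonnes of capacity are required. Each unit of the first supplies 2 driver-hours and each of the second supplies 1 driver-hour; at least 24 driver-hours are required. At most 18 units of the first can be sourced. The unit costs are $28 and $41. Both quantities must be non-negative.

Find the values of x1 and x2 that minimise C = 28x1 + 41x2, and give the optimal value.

x1 = 28/3, x2 = 16/3, minimum C = 480

Vertices and C = 28x1 + 41x2:
  (0, 24) → C = 984
  (28/3, 16/3) → C = 480
  (18, 18/5) → C = 3258/5
The feasible region is unbounded (it extends along (0, 1)), but C strictly increases along every unbounded feasible direction, so there is no improving ray and the minimum is attained at a vertex.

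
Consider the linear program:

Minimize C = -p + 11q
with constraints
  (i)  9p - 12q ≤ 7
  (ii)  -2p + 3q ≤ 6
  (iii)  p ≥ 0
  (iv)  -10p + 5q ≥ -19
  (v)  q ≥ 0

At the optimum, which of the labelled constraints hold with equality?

Feasible corners and C = -p + 11q:
  (193/75, 101/75) → C = 306/25
  (7/9, 0) → C = -7/9
  (0, 2) → C = 22
  (87/20, 49/10) → C = 991/20
  (0, 0) → C = 0

The minimum is at (7/9, 0). Substituting into each constraint, equality holds for (i) and (v); the remaining constraints have slack.

(i) and (v)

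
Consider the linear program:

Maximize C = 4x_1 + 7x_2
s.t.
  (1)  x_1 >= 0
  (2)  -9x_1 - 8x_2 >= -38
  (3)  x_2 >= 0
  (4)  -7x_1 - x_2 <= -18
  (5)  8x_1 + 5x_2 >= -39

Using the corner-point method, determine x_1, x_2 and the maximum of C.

Vertices and C = 4x_1 + 7x_2:
  (38/9, 0) → C = 152/9
  (106/47, 104/47) → C = 1152/47
  (18/7, 0) → C = 72/7

x_1 = 106/47, x_2 = 104/47, maximum C = 1152/47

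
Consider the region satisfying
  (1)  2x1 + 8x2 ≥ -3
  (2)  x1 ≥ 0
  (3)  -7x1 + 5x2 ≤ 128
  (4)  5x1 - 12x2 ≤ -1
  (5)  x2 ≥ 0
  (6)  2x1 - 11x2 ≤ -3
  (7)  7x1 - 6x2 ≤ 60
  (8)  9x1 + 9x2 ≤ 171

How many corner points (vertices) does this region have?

4

Of the 28 pairwise boundary intersections, those satisfying every inequality are:
  (0, 3/11)
  (0, 19)
  (25/31, 13/31)
  (227/17, 96/17)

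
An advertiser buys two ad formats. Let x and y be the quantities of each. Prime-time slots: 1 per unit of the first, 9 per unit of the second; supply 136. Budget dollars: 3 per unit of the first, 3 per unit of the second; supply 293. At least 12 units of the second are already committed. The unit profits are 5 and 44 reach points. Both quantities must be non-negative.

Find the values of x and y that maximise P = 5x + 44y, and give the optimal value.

x = 28, y = 12, maximum P = 668

Vertices and P = 5x + 44y:
  (0, 136/9) → P = 5984/9
  (0, 12) → P = 528
  (28, 12) → P = 668

The optimum lies where x + 9y = 136 and y = 12.
Solving simultaneously gives x = 28, y = 12.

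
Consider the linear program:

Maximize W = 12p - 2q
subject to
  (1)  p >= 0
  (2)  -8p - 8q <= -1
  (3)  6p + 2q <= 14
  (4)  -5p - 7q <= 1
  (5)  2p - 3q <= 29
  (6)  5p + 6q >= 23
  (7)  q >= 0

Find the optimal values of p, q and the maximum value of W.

Corner points and W = 12p - 2q:
  (0, 7) → W = -14
  (0, 23/6) → W = -23/3
  (19/13, 34/13) → W = 160/13

The binding constraints are 6p + 2q = 14 and 5p + 6q = 23.
Solving simultaneously gives p = 19/13, q = 34/13.

p = 19/13, q = 34/13, maximum W = 160/13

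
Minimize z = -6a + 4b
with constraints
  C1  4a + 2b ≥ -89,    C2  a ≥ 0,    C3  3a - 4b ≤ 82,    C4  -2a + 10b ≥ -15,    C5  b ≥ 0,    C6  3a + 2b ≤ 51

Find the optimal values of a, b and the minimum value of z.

a = 270/17, b = 57/34, minimum z = -1506/17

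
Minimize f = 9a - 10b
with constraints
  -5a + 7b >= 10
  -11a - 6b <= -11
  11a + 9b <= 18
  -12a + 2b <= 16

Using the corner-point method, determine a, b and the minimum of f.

Vertices and f = 9a - 10b:
  (17/107, 165/107) → f = -1497/107
  (18/61, 100/61) → f = -838/61
  (-3/11, 7/3) → f = -851/33

a = -3/11, b = 7/3, minimum f = -851/33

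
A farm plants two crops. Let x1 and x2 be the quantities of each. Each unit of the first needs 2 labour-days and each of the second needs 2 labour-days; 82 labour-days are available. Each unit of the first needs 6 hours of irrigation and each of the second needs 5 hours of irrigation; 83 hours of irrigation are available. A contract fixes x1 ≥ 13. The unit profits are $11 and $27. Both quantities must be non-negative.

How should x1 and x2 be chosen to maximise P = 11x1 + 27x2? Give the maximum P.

Corner points and P = 11x1 + 27x2:
  (83/6, 0) → P = 913/6
  (13, 0) → P = 143
  (13, 1) → P = 170

x1 = 13, x2 = 1, maximum P = 170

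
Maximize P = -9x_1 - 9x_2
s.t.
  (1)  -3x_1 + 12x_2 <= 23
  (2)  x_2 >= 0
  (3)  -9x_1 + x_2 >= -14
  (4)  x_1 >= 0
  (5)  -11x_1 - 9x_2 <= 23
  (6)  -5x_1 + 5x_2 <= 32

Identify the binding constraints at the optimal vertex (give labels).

Extreme points and P = -9x_1 - 9x_2:
  (191/105, 83/35) → P = -264/7
  (0, 23/12) → P = -69/4
  (14/9, 0) → P = -14
  (0, 0) → P = 0

The maximum is at (0, 0). Substituting into each constraint, equality holds for (2) and (4); the remaining constraints have slack.

(2) and (4)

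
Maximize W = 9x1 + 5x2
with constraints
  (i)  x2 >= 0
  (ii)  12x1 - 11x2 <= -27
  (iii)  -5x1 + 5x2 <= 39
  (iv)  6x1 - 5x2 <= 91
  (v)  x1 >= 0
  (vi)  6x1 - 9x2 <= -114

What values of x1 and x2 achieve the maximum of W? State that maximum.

Extreme points and W = 9x1 + 5x2:
  (294/5, 333/5) → W = 4311/5
  (337/14, 201/7) → W = 5043/14
  (73/5, 112/5) → W = 1217/5

x1 = 294/5, x2 = 333/5, maximum W = 4311/5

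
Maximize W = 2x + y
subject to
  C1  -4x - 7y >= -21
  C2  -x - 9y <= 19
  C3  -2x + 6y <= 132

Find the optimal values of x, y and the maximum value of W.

Corner points and W = 2x + y:
  (322/29, -97/29) → W = 547/29
  (-21, 15) → W = -27
  (-217/4, 47/12) → W = -1255/12

x = 322/29, y = -97/29, maximum W = 547/29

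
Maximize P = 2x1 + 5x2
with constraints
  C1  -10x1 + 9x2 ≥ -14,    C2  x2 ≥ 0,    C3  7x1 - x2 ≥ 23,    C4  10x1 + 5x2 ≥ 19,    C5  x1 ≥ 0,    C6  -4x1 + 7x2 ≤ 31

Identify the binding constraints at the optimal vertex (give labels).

C1 and C6

Corner points and P = 2x1 + 5x2:
  (193/53, 132/53) → P = 1046/53
  (377/34, 183/17) → P = 76
  (64/15, 103/15) → P = 643/15

The maximum is at (377/34, 183/17). Substituting into each constraint, equality holds for C1 and C6; the remaining constraints have slack.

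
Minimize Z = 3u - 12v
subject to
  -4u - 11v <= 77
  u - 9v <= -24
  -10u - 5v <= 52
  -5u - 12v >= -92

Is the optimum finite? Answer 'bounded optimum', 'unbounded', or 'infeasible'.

Corner points and Z = 3u - 12v:
  (-588/95, 188/95) → Z = -804/19
  (180/19, 212/57) → Z = -308/19
  (-1084/95, 236/19) → Z = -17412/95
The feasible region has finitely many vertices and no improving ray; the minimum is -17412/95 at (-1084/95, 236/19).

bounded optimum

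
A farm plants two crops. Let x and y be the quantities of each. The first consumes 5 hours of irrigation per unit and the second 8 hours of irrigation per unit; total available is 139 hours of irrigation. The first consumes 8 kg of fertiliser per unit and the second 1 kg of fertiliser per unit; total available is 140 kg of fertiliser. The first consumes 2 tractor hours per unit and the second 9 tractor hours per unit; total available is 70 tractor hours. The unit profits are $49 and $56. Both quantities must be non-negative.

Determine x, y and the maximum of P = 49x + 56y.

x = 17, y = 4, maximum P = 1057

Corner points and P = 49x + 56y:
  (0, 0) → P = 0
  (0, 70/9) → P = 3920/9
  (35/2, 0) → P = 1715/2
  (17, 4) → P = 1057

The optimum lies where 8x + y = 140 and 2x + 9y = 70.
Solving simultaneously gives x = 17, y = 4.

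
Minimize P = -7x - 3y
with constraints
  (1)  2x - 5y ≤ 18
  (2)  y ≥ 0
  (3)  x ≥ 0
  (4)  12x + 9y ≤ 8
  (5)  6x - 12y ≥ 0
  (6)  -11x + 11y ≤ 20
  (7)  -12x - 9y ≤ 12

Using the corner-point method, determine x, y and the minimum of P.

Feasible corners and P = -7x - 3y:
  (0, 0) → P = 0
  (2/3, 0) → P = -14/3
  (16/33, 8/33) → P = -136/33

x = 2/3, y = 0, minimum P = -14/3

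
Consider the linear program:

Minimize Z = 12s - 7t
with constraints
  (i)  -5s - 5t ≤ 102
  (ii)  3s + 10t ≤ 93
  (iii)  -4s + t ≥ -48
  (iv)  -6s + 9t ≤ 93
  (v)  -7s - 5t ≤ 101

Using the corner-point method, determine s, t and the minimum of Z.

s = -458/31, t = 15/31, minimum Z = -5601/31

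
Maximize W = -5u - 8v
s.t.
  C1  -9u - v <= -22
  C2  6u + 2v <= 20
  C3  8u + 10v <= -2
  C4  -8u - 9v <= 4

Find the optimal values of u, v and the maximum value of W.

Extreme points and W = -5u - 8v:
  (111/41, -97/41) → W = 221/41
  (202/73, -212/73) → W = 686/73
  (51/11, -43/11) → W = 89/11
  (94/19, -92/19) → W = 14

u = 94/19, v = -92/19, maximum W = 14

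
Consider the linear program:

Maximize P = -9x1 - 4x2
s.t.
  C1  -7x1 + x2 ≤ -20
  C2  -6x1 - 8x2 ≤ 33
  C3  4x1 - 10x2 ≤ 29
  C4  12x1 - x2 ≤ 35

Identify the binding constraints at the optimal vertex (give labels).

C1 and C3

Vertices and P = -9x1 - 4x2:
  (57/22, -41/22) → P = -349/22
  (3, 1) → P = -31
  (321/116, -52/29) → P = -2057/116

The maximum is at (57/22, -41/22). Substituting into each constraint, equality holds for C1 and C3; the remaining constraints have slack.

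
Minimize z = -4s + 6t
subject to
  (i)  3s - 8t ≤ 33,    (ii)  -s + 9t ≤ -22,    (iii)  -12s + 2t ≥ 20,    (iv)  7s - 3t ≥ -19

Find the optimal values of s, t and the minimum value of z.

s = -113/45, t = -76/15, minimum z = -916/45

Vertices and z = -4s + 6t:
  (-113/45, -76/15) → z = -916/45
  (-251/47, -288/47) → z = -724/47
  (-112/53, -142/53) → z = -404/53
  (-79/20, -173/60) → z = -3/2

At the optimal vertex, 3s - 8t = 33 and -12s + 2t = 20.
Solving simultaneously gives s = -113/45, t = -76/15.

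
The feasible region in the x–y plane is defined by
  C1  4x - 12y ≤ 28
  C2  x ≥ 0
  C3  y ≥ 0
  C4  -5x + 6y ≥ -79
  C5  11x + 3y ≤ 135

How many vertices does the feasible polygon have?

4

Pairwise boundary intersections that survive every other constraint:
  (7, 0)
  (71/6, 29/18)
  (0, 0)
  (0, 45)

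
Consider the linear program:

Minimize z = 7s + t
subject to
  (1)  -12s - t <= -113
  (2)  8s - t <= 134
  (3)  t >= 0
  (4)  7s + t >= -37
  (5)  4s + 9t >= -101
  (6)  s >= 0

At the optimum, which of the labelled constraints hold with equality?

(1) and (3)

Extreme points and z = 7s + t:
  (113/12, 0) → z = 791/12
  (0, 113) → z = 113
  (67/4, 0) → z = 469/4
The feasible region is unbounded (it extends along (0, 1), (1, 8)), but z strictly increases along every unbounded feasible direction, so there is no improving ray and the minimum is attained at a vertex.

The minimum is at (113/12, 0). Substituting into each constraint, equality holds for (1) and (3); the remaining constraints have slack.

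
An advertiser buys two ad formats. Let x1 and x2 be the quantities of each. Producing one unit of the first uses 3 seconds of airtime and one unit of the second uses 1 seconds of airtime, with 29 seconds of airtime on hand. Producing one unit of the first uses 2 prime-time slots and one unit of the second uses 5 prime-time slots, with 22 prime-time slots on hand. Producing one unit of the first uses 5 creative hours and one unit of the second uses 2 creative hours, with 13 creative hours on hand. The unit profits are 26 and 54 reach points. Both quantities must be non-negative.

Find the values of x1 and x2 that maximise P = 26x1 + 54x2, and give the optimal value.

Vertices and P = 26x1 + 54x2:
  (0, 0) → P = 0
  (0, 22/5) → P = 1188/5
  (13/5, 0) → P = 338/5
  (1, 4) → P = 242

x1 = 1, x2 = 4, maximum P = 242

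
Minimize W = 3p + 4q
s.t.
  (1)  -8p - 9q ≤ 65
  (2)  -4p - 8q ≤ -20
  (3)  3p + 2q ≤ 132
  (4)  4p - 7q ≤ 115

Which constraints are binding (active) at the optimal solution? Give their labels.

(1) and (2)

Extreme points and W = 3p + 4q:
  (-25, 15) → W = -15
  (53/3, -19/3) → W = 83/3
  (1154/29, 183/29) → W = 4194/29
The feasible region is unbounded (it extends along (-2, 3), (-9, 8)), but W strictly increases along every unbounded feasible direction, so there is no improving ray and the minimum is attained at a vertex.

The minimum is at (-25, 15). Substituting into each constraint, equality holds for (1) and (2); the remaining constraints have slack.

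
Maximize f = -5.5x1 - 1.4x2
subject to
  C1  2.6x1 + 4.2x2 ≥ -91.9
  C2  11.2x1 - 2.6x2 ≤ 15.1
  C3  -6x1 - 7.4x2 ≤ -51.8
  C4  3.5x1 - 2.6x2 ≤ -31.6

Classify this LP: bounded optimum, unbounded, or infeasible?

From the feasible point (467/77, 447/22), moving in the direction (-7.4, 6) keeps every constraint satisfied while f increases without bound.

unbounded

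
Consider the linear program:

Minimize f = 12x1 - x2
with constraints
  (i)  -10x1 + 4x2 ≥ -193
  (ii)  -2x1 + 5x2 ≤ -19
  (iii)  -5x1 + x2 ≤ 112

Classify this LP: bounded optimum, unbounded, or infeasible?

Vertices and f = 12x1 - x2:
  (127/6, 14/3) → f = 748/3
  (-641/10, -417/2) → f = -5607/10
  (-579/23, -319/23) → f = -6629/23
The feasible region has finitely many vertices and no improving ray; the minimum is -5607/10 at (-641/10, -417/2).

bounded optimum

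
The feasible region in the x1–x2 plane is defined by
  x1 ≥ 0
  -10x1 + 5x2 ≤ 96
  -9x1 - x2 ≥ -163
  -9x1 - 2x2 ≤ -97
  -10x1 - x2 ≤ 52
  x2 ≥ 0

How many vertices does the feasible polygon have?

Pairwise boundary intersections that survive every other constraint:
  (719/55, 2494/55)
  (293/65, 1834/65)
  (163/9, 0)
  (97/9, 0)

4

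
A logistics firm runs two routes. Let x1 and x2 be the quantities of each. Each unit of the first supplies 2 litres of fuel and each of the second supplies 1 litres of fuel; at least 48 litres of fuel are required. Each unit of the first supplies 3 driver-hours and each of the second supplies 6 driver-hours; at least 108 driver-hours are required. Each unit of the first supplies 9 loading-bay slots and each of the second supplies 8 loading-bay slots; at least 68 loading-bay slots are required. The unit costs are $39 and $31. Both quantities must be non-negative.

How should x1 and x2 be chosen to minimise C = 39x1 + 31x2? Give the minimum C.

Vertices and C = 39x1 + 31x2:
  (0, 48) → C = 1488
  (36, 0) → C = 1404
  (20, 8) → C = 1028
The feasible region is unbounded (it extends along (0, 1), (1, 0)), but C strictly increases along every unbounded feasible direction, so there is no improving ray and the minimum is attained at a vertex.

The binding constraints are 2x1 + x2 = 48 and 3x1 + 6x2 = 108.
Solving simultaneously gives x1 = 20, x2 = 8.

x1 = 20, x2 = 8, minimum C = 1028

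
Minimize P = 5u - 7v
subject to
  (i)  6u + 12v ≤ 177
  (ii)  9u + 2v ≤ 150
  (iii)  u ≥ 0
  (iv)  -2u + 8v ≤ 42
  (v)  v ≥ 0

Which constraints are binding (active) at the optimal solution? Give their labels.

Vertices and P = 5u - 7v:
  (241/16, 231/32) → P = 793/32
  (38/3, 101/12) → P = 53/12
  (50/3, 0) → P = 250/3
  (0, 21/4) → P = -147/4
  (0, 0) → P = 0

The minimum is at (0, 21/4). Substituting into each constraint, equality holds for (iii) and (iv); the remaining constraints have slack.

(iii) and (iv)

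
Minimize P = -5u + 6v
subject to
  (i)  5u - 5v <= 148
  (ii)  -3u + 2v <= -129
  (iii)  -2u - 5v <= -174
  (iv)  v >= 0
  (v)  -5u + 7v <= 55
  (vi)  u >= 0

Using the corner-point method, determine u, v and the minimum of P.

u = 349/5, v = 201/5, minimum P = -539/5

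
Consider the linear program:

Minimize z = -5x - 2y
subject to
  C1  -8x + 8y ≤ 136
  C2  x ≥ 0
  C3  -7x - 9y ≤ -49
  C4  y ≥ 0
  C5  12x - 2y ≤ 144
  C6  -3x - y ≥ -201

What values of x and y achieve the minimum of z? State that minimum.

x = 89/5, y = 174/5, minimum z = -793/5

Extreme points and z = -5x - 2y:
  (0, 17) → z = -34
  (89/5, 174/5) → z = -793/5
  (0, 49/9) → z = -98/9
  (7, 0) → z = -35
  (12, 0) → z = -60

At the optimal vertex, -8x + 8y = 136 and 12x - 2y = 144.
Solving simultaneously gives x = 89/5, y = 174/5.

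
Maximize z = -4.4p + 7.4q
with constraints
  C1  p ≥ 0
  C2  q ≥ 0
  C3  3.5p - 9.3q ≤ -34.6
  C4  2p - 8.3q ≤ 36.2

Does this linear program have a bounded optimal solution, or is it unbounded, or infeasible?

From the feasible point (0, 346/93), moving in the direction (0, 1) keeps every constraint satisfied while z increases without bound.

unbounded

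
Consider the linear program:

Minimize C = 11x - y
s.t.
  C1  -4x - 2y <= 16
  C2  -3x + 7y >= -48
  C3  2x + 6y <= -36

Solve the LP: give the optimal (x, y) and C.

x = -6/5, y = -28/5, minimum C = -38/5

Vertices and C = 11x - y:
  (-8/17, -120/17) → C = 32/17
  (-6/5, -28/5) → C = -38/5
  (9/8, -51/8) → C = 75/4

The binding constraints are -4x - 2y = 16 and 2x + 6y = -36.
Solving simultaneously gives x = -6/5, y = -28/5.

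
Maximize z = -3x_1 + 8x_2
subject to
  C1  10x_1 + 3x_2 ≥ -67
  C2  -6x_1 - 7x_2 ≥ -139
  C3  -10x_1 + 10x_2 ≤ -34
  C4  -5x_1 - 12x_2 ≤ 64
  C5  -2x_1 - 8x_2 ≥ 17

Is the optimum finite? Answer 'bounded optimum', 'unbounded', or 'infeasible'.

bounded optimum

Extreme points and z = -3x_1 + 8x_2:
  (2116/37, -1079/37) → z = -14980/37
  (1231/34, -190/17) → z = -6733/34
  (-116/85, -81/17) → z = -2892/85
  (51/50, -119/50) → z = -221/10
The feasible region has finitely many vertices and no improving ray; the maximum is -221/10 at (51/50, -119/50).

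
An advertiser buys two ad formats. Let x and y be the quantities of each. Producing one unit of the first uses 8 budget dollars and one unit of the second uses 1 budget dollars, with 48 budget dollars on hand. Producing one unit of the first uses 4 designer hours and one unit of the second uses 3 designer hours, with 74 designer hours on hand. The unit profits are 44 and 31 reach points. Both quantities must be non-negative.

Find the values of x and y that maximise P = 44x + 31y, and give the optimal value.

Feasible corners and P = 44x + 31y:
  (0, 0) → P = 0
  (0, 74/3) → P = 2294/3
  (6, 0) → P = 264
  (7/2, 20) → P = 774

The optimum lies where 8x + y = 48 and 4x + 3y = 74.
Solving simultaneously gives x = 7/2, y = 20.

x = 7/2, y = 20, maximum P = 774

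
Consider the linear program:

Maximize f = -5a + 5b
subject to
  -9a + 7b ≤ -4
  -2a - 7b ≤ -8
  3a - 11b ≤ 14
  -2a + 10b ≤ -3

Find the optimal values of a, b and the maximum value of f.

The optimum lies where -2a - 7b = -8 and -2a + 10b = -3.
Solving simultaneously gives a = 101/34, b = 5/17.

a = 101/34, b = 5/17, maximum f = -455/34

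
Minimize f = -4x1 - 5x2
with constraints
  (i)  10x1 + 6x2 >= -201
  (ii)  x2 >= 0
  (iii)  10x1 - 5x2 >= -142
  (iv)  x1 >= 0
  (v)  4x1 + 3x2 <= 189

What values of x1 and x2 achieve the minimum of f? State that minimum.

x1 = 519/50, x2 = 1229/25, minimum f = -7183/25

Corner points and f = -4x1 - 5x2:
  (0, 0) → f = 0
  (189/4, 0) → f = -189
  (0, 142/5) → f = -142
  (519/50, 1229/25) → f = -7183/25

At the optimal vertex, 10x1 - 5x2 = -142 and 4x1 + 3x2 = 189.
Solving simultaneously gives x1 = 519/50, x2 = 1229/25.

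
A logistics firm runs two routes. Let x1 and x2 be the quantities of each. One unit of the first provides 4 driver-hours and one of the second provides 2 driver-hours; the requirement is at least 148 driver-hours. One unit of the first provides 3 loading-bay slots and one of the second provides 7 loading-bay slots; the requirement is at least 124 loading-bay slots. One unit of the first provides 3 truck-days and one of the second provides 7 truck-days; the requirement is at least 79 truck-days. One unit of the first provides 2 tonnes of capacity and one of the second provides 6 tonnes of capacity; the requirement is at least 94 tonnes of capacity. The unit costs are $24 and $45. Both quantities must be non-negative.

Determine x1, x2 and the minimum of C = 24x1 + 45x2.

Corner points and C = 24x1 + 45x2:
  (0, 74) → C = 3330
  (47, 0) → C = 1128
  (35, 4) → C = 1020
The feasible region is unbounded (it extends along (0, 1), (1, 0)), but C strictly increases along every unbounded feasible direction, so there is no improving ray and the minimum is attained at a vertex.

At the optimal vertex, 4x1 + 2x2 = 148 and 2x1 + 6x2 = 94.
Solving simultaneously gives x1 = 35, x2 = 4.

x1 = 35, x2 = 4, minimum C = 1020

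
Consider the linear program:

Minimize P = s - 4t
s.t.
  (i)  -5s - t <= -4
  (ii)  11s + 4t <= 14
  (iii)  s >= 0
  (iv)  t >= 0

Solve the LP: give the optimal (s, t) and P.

s = 2/9, t = 26/9, minimum P = -34/3

The binding constraints are -5s - t = -4 and 11s + 4t = 14.
Solving simultaneously gives s = 2/9, t = 26/9.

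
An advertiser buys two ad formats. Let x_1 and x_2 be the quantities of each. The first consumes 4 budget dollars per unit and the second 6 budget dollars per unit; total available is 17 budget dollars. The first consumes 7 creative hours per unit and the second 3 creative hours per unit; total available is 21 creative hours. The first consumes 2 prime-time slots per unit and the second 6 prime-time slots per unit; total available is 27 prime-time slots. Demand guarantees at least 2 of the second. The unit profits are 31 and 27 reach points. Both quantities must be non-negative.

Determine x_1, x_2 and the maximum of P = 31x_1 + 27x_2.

Corner points and P = 31x_1 + 27x_2:
  (0, 17/6) → P = 153/2
  (0, 2) → P = 54
  (5/4, 2) → P = 371/4

The binding constraints are 4x_1 + 6x_2 = 17 and x_2 = 2.
Solving simultaneously gives x_1 = 5/4, x_2 = 2.

x_1 = 5/4, x_2 = 2, maximum P = 371/4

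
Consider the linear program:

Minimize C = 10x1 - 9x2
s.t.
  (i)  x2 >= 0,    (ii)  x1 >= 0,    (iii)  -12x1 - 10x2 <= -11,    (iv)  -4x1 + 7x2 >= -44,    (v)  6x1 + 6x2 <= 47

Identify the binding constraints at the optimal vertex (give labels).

(ii) and (v)

Vertices and C = 10x1 - 9x2:
  (11/12, 0) → C = 55/6
  (47/6, 0) → C = 235/3
  (0, 11/10) → C = -99/10
  (0, 47/6) → C = -141/2

The minimum is at (0, 47/6). Substituting into each constraint, equality holds for (ii) and (v); the remaining constraints have slack.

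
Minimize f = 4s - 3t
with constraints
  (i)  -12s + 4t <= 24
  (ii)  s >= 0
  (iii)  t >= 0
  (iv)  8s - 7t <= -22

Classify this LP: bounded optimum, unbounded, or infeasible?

unbounded

From the feasible point (0, 6), moving in the direction (4, 12) keeps every constraint satisfied while f decreases without bound.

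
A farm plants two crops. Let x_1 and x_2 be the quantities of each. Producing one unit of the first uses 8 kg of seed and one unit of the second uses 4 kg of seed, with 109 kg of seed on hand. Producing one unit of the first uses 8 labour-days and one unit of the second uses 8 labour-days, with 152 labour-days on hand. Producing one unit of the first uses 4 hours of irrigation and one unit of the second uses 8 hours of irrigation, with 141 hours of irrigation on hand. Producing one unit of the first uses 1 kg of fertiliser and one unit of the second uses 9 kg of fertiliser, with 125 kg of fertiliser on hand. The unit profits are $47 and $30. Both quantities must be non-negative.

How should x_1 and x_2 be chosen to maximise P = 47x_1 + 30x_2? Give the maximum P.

x_1 = 33/4, x_2 = 43/4, maximum P = 2841/4

Extreme points and P = 47x_1 + 30x_2:
  (0, 0) → P = 0
  (0, 125/9) → P = 1250/3
  (109/8, 0) → P = 5123/8
  (33/4, 43/4) → P = 2841/4
  (23/4, 53/4) → P = 2671/4

The binding constraints are 8x_1 + 4x_2 = 109 and 8x_1 + 8x_2 = 152.
Solving simultaneously gives x_1 = 33/4, x_2 = 43/4.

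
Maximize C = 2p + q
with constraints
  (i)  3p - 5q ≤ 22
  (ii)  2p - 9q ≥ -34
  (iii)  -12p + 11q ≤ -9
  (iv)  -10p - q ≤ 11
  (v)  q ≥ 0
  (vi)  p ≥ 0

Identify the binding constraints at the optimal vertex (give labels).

(i) and (ii)

Corner points and C = 2p + q:
  (368/17, 146/17) → C = 882/17
  (22/3, 0) → C = 44/3
  (455/86, 213/43) → C = 668/43
  (3/4, 0) → C = 3/2

The maximum is at (368/17, 146/17). Substituting into each constraint, equality holds for (i) and (ii); the remaining constraints have slack.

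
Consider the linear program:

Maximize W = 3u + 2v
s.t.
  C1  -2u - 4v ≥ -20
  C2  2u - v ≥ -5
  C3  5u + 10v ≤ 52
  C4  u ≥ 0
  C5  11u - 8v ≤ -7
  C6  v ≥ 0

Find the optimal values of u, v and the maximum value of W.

Corner points and W = 3u + 2v:
  (0, 5) → W = 10
  (11/5, 39/10) → W = 72/5
  (0, 7/8) → W = 7/4

At the optimal vertex, -2u - 4v = -20 and 11u - 8v = -7.
Solving simultaneously gives u = 11/5, v = 39/10.

u = 11/5, v = 39/10, maximum W = 72/5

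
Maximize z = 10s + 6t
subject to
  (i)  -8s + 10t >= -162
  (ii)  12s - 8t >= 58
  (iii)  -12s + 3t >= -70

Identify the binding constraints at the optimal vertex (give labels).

Vertices and z = 10s + 6t:
  (-179/14, -185/7) → z = -2005/7
  (107/48, -173/12) → z = -1541/24
  (193/30, 12/5) → z = 1181/15

The maximum is at (193/30, 12/5). Substituting into each constraint, equality holds for (ii) and (iii); the remaining constraints have slack.

(ii) and (iii)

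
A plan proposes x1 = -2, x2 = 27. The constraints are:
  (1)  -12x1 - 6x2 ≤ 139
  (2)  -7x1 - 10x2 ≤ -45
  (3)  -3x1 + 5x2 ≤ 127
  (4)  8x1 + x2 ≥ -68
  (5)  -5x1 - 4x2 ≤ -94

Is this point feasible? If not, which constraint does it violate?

not feasible — violates (3)

Constraint (3): -3x1 + 5x2 = 141, which is not ≤ 127. All other constraints are satisfied.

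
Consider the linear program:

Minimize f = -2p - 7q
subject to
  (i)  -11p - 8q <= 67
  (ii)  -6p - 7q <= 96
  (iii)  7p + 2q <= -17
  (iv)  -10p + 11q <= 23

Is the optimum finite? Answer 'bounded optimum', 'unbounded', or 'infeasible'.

bounded optimum

Feasible corners and f = -2p - 7q:
  (-1/17, -141/17) → f = 989/17
  (-307/67, -139/67) → f = 1587/67
  (-233/97, -9/97) → f = 529/97
The feasible region has finitely many vertices and no improving ray; the minimum is 529/97 at (-233/97, -9/97).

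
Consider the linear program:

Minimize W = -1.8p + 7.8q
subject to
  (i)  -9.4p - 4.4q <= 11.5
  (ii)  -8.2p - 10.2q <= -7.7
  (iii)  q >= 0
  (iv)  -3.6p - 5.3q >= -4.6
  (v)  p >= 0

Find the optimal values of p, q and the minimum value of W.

Corner points and W = -1.8p + 7.8q:
  (77/82, 0) → W = -693/410
  (0, 77/102) → W = 1001/170
  (23/18, 0) → W = -23/10
  (0, 46/53) → W = 1794/265

p = 23/18, q = 0, minimum W = -23/10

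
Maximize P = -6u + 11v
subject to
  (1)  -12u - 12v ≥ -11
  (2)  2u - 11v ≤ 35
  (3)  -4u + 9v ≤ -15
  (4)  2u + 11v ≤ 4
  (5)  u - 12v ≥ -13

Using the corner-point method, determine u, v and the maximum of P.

Extreme points and P = -6u + 11v:
  (541/156, -199/78) → P = -1906/39
  (93/52, -34/39) → P = -1585/78
  (-75/13, -55/13) → P = -155/13

The optimum lies where 2u - 11v = 35 and -4u + 9v = -15.
Solving simultaneously gives u = -75/13, v = -55/13.

u = -75/13, v = -55/13, maximum P = -155/13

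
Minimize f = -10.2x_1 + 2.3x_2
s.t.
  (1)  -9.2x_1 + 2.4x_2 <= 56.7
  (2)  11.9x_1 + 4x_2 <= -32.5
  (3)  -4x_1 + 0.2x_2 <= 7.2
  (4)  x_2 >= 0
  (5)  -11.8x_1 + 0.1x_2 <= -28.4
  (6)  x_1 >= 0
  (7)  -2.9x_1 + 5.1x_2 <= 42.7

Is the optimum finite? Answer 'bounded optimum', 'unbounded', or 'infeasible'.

infeasible

The boundaries 11.9x_1 + 4x_2 = -32.5 and -11.8x_1 + 0.1x_2 = -28.4 meet at (11035/4839, -72146/4839), but that point violates x_2 ≥ 0. Every candidate vertex is excluded by some other constraint, so the feasible region is empty.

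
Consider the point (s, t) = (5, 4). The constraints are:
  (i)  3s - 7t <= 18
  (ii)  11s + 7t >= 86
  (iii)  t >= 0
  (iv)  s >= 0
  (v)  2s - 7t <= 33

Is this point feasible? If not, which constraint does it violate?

not feasible — violates (ii)

Constraint (ii): 11s + 7t = 83, which is not ≥ 86. All other constraints are satisfied.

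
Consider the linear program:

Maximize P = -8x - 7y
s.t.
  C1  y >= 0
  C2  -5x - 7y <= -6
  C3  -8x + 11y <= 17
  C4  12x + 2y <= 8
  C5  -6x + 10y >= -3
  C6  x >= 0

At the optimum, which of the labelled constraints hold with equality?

Feasible corners and P = -8x - 7y:
  (22/37, 16/37) → P = -288/37
  (0, 6/7) → P = -6
  (27/74, 67/37) → P = -577/37
  (0, 17/11) → P = -119/11

The maximum is at (0, 6/7). Substituting into each constraint, equality holds for C2 and C6; the remaining constraints have slack.

C2 and C6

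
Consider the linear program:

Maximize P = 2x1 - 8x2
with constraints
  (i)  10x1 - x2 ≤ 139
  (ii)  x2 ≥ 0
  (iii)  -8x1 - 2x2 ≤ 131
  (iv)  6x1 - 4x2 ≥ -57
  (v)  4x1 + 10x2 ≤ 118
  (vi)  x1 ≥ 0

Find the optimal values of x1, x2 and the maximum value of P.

x1 = 139/10, x2 = 0, maximum P = 139/5

Extreme points and P = 2x1 - 8x2:
  (139/10, 0) → P = 139/5
  (29/2, 6) → P = -19
  (0, 0) → P = 0
  (0, 59/5) → P = -472/5

The optimum lies where 10x1 - x2 = 139 and x2 = 0.
Solving simultaneously gives x1 = 139/10, x2 = 0.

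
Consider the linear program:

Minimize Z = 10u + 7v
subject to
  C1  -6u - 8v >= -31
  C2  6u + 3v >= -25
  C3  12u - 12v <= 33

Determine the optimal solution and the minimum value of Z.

u = -67/36, v = -83/18, minimum Z = -458/9

Corner points and Z = 10u + 7v:
  (-293/30, 56/5) → Z = -289/15
  (53/14, 29/28) → Z = 1263/28
  (-67/36, -83/18) → Z = -458/9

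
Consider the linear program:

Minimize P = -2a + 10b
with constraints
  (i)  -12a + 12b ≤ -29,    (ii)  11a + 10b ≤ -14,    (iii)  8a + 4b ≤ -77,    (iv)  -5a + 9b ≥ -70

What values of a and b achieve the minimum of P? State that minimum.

a = -193/16, b = -695/48, minimum P = -362/3

Corner points and P = -2a + 10b:
  (-101/18, -289/36) → P = -1243/18
  (-193/16, -695/48) → P = -362/3
  (-413/92, -945/92) → P = -2156/23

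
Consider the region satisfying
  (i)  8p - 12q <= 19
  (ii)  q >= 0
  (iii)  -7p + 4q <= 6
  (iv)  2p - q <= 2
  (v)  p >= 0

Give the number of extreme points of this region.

4

Of the 10 pairwise boundary intersections, those satisfying every inequality are:
  (1, 0)
  (0, 0)
  (14, 26)
  (0, 3/2)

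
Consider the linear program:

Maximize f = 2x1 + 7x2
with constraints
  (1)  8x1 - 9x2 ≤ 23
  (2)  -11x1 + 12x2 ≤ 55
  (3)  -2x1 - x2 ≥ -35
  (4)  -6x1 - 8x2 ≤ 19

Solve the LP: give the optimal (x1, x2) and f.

x1 = 73/7, x2 = 99/7, maximum f = 839/7

Vertices and f = 2x1 + 7x2:
  (13, 9) → f = 89
  (13/118, -145/59) → f = -1002/59
  (73/7, 99/7) → f = 839/7
  (-167/40, 121/160) → f = -489/160

The optimum lies where -11x1 + 12x2 = 55 and -2x1 - x2 = -35.
Solving simultaneously gives x1 = 73/7, x2 = 99/7.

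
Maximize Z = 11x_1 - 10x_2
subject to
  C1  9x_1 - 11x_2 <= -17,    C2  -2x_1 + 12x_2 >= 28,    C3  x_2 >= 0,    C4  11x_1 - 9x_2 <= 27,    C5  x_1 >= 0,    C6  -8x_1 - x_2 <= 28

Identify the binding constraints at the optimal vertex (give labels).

Vertices and Z = 11x_1 - 10x_2:
  (52/43, 109/43) → Z = -518/43
  (45/4, 43/4) → Z = 65/4
  (0, 7/3) → Z = -70/3
The feasible region is unbounded (it extends along (0, 1), (9, 11)), but Z strictly decreases along every unbounded feasible direction, so there is no improving ray and the maximum is attained at a vertex.

The maximum is at (45/4, 43/4). Substituting into each constraint, equality holds for C1 and C4; the remaining constraints have slack.

C1 and C4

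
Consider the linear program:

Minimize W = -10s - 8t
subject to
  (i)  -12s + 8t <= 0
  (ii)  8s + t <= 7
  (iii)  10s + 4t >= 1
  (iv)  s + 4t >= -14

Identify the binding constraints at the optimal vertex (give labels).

Corner points and W = -10s - 8t:
  (14/19, 21/19) → W = -308/19
  (1/16, 3/32) → W = -11/8
  (27/22, -31/11) → W = 113/11

The minimum is at (14/19, 21/19). Substituting into each constraint, equality holds for (i) and (ii); the remaining constraints have slack.

(i) and (ii)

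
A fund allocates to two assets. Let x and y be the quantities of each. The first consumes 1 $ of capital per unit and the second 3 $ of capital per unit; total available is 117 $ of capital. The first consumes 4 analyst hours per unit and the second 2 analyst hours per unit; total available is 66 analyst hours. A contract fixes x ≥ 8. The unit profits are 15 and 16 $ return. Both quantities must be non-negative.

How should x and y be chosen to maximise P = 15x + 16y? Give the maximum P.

x = 8, y = 17, maximum P = 392

Extreme points and P = 15x + 16y:
  (33/2, 0) → P = 495/2
  (8, 0) → P = 120
  (8, 17) → P = 392

The binding constraints are 4x + 2y = 66 and x = 8.
Solving simultaneously gives x = 8, y = 17.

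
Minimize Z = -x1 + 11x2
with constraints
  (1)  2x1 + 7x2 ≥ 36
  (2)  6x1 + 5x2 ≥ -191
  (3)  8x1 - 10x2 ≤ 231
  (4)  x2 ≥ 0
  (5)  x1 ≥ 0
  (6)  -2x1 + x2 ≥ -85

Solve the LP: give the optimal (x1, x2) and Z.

Corner points and Z = -x1 + 11x2:
  (18, 0) → Z = -18
  (0, 36/7) → Z = 396/7
  (231/8, 0) → Z = -231/8
  (619/12, 109/6) → Z = 593/4
The feasible region is unbounded (it extends along (0, 1), (1, 2)), but Z strictly increases along every unbounded feasible direction, so there is no improving ray and the minimum is attained at a vertex.

The optimum lies where 8x1 - 10x2 = 231 and x2 = 0.
Solving simultaneously gives x1 = 231/8, x2 = 0.

x1 = 231/8, x2 = 0, minimum Z = -231/8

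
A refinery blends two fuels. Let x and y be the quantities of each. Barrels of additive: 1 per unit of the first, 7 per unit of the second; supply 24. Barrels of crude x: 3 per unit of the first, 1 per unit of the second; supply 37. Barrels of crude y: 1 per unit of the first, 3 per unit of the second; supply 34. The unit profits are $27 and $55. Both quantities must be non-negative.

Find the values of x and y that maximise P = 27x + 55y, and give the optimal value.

x = 47/4, y = 7/4, maximum P = 827/2

Vertices and P = 27x + 55y:
  (0, 0) → P = 0
  (0, 24/7) → P = 1320/7
  (37/3, 0) → P = 333
  (47/4, 7/4) → P = 827/2

The optimum lies where x + 7y = 24 and 3x + y = 37.
Solving simultaneously gives x = 47/4, y = 7/4.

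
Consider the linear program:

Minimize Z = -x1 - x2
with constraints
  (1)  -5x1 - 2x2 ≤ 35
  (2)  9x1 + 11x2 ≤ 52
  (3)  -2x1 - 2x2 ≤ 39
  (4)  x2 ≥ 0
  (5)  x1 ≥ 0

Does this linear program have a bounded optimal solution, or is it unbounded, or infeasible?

Corner points and Z = -x1 - x2:
  (52/9, 0) → Z = -52/9
  (0, 52/11) → Z = -52/11
  (0, 0) → Z = 0
The feasible region has finitely many vertices and no improving ray; the minimum is -52/9 at (52/9, 0).

bounded optimum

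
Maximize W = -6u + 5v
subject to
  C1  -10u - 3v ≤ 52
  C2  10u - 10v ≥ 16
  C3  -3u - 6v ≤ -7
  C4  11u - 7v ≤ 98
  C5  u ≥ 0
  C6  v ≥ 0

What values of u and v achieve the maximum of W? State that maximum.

The binding constraints are 10u - 10v = 16 and -3u - 6v = -7.
Solving simultaneously gives u = 83/45, v = 11/45.

u = 83/45, v = 11/45, maximum W = -443/45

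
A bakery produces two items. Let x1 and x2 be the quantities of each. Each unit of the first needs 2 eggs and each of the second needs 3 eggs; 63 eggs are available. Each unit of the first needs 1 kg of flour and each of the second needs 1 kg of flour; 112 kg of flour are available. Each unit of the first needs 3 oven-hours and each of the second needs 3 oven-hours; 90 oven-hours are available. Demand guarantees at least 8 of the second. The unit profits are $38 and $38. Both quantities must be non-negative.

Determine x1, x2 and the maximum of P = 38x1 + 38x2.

x1 = 39/2, x2 = 8, maximum P = 1045

Corner points and P = 38x1 + 38x2:
  (0, 21) → P = 798
  (0, 8) → P = 304
  (39/2, 8) → P = 1045

At the optimal vertex, 2x1 + 3x2 = 63 and x2 = 8.
Solving simultaneously gives x1 = 39/2, x2 = 8.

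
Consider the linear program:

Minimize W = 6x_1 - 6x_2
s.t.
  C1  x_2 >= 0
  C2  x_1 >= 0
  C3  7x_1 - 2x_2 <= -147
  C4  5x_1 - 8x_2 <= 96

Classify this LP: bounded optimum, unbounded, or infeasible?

From the feasible point (0, 147/2), moving in the direction (0, 1) keeps every constraint satisfied while W decreases without bound.

unbounded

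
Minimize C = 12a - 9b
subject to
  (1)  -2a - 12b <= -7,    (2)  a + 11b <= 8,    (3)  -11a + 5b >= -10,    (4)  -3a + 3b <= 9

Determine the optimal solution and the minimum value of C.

a = -19/10, b = 9/10, minimum C = -309/10

Feasible corners and C = 12a - 9b:
  (-19/10, 9/10) → C = -309/10
  (155/142, 57/142) → C = 1347/142
  (25/21, 13/21) → C = 61/7

At the optimal vertex, -2a - 12b = -7 and a + 11b = 8.
Solving simultaneously gives a = -19/10, b = 9/10.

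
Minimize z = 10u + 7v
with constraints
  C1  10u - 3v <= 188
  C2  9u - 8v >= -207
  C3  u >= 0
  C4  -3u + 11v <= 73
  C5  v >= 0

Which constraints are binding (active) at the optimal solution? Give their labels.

C3 and C5

Feasible corners and z = 10u + 7v:
  (2287/101, 1294/101) → z = 31928/101
  (94/5, 0) → z = 188
  (0, 73/11) → z = 511/11
  (0, 0) → z = 0

The minimum is at (0, 0). Substituting into each constraint, equality holds for C3 and C5; the remaining constraints have slack.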